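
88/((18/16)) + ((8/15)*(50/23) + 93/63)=117163/1449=80.86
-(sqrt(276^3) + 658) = -552*sqrt(69) - 658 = -5243.26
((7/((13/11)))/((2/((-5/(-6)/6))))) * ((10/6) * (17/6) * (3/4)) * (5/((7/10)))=116875/11232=10.41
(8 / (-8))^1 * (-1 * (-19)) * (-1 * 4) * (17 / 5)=1292 / 5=258.40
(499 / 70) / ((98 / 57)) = 4.15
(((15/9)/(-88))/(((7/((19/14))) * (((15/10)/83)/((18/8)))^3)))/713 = -488877885/49191296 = -9.94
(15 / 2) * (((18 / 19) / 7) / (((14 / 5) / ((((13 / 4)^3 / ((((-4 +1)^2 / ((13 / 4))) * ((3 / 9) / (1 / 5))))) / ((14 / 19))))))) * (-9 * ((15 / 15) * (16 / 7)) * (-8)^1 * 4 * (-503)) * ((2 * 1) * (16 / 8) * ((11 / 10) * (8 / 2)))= -51201076212 / 2401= -21324896.38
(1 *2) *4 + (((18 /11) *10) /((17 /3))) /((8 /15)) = 5017 /374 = 13.41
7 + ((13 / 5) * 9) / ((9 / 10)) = 33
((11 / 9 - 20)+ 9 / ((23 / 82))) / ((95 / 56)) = 1624 / 207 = 7.85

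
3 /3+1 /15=16 /15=1.07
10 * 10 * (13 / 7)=1300 / 7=185.71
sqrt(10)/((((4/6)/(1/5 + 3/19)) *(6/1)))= 17 *sqrt(10)/190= 0.28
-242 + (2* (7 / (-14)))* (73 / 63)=-15319 / 63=-243.16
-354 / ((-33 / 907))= 9729.64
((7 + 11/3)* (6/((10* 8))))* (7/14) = 2/5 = 0.40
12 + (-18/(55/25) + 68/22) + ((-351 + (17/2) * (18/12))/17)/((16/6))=-3305/5984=-0.55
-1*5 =-5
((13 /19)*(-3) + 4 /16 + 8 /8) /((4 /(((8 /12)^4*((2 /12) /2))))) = -61 /18468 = -0.00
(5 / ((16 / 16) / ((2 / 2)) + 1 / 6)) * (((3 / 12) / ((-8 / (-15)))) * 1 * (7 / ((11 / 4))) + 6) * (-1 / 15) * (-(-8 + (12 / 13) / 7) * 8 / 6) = -151076 / 7007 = -21.56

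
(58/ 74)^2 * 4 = 3364/ 1369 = 2.46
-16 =-16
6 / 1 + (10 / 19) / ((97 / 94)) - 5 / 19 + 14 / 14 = 13356 / 1843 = 7.25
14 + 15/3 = 19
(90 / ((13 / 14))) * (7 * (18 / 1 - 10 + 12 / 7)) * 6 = 514080 / 13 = 39544.62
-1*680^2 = -462400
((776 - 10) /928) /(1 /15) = 5745 /464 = 12.38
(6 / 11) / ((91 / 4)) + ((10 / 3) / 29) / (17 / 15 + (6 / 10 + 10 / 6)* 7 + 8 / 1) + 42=18300712 / 435435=42.03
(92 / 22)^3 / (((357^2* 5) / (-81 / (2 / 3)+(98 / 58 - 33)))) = -431344484 / 24597019755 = -0.02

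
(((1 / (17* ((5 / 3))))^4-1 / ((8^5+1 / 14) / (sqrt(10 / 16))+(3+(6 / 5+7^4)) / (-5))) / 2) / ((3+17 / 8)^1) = -0.00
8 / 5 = 1.60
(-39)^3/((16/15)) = -889785/16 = -55611.56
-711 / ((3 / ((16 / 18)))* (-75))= 632 / 225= 2.81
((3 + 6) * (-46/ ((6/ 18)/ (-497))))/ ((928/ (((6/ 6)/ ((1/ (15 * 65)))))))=300921075/ 464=648536.80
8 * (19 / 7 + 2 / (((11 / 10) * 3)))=6136 / 231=26.56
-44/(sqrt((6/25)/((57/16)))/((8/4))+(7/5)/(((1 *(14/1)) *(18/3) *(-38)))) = -4815360 *sqrt(38)/87551 -100320/87551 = -340.19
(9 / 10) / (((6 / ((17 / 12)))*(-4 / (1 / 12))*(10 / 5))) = -17 / 7680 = -0.00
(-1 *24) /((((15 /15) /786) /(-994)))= 18750816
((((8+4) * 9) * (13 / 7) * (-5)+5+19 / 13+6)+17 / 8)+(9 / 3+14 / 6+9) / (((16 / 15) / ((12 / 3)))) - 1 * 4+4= -680331 / 728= -934.52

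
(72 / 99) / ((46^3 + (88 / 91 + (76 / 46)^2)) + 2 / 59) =11360804 / 1520554201199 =0.00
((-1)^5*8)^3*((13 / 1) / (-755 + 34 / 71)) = 472576 / 53571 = 8.82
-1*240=-240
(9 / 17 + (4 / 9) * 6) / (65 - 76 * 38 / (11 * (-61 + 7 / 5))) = 267157 / 5801505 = 0.05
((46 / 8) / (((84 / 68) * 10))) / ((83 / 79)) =30889 / 69720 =0.44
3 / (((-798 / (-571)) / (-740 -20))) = -11420 / 7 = -1631.43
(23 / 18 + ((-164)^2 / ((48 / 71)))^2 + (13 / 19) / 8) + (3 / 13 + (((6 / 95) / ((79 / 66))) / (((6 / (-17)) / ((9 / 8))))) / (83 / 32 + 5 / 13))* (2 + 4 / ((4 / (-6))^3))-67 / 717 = 1097448407403041050937 / 693385088760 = 1582740132.71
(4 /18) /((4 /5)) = 5 /18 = 0.28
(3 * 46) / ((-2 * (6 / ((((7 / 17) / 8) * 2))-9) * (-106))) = 7 / 530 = 0.01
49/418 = 0.12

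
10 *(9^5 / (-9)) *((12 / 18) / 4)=-10935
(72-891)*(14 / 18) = -637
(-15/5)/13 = -3/13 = -0.23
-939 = -939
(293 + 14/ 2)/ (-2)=-150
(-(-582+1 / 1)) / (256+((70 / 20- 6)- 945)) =-0.84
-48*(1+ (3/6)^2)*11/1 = -660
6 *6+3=39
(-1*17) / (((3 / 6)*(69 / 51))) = -578 / 23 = -25.13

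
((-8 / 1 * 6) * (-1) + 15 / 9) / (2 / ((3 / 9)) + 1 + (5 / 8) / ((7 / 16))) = 1043 / 177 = 5.89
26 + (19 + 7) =52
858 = 858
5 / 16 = 0.31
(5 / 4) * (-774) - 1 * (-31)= -1873 / 2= -936.50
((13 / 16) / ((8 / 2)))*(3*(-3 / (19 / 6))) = -351 / 608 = -0.58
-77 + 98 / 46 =-1722 / 23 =-74.87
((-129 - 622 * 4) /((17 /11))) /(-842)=28787 /14314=2.01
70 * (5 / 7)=50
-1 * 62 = -62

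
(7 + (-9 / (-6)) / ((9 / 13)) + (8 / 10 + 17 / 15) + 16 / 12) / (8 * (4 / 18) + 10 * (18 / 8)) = 1119 / 2185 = 0.51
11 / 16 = 0.69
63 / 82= 0.77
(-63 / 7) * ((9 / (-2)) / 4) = 81 / 8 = 10.12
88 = 88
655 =655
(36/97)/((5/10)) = 72/97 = 0.74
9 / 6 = 3 / 2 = 1.50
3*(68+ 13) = 243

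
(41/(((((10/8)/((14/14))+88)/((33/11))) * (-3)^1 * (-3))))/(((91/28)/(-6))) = -1312/4641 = -0.28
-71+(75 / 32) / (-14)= -31883 / 448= -71.17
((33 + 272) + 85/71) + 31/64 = 1393561/4544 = 306.68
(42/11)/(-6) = -7/11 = -0.64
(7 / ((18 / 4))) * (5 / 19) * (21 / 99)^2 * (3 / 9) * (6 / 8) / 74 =1715 / 27560412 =0.00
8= 8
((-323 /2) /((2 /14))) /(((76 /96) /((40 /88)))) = -7140 /11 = -649.09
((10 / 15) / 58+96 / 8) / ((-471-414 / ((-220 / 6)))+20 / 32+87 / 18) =-459800 / 17388719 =-0.03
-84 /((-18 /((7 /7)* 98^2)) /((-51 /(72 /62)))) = -1968286.44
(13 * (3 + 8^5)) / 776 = 426023 / 776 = 549.00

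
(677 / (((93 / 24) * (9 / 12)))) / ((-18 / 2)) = -21664 / 837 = -25.88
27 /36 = 3 /4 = 0.75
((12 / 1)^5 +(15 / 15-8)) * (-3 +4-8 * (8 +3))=-21647775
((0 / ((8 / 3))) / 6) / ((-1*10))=0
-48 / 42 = -8 / 7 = -1.14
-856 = -856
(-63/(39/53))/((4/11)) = -12243/52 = -235.44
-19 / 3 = -6.33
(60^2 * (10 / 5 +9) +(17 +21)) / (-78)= -19819 / 39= -508.18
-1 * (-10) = 10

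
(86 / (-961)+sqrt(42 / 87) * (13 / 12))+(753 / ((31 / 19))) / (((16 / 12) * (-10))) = -1333991 / 38440+13 * sqrt(406) / 348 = -33.95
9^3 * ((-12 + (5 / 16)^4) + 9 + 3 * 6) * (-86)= -30834946755 / 32768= -941007.90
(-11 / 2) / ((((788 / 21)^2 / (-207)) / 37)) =37153809 / 1241888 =29.92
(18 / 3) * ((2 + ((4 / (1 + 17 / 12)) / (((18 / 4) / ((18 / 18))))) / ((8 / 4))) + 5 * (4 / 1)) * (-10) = -38600 / 29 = -1331.03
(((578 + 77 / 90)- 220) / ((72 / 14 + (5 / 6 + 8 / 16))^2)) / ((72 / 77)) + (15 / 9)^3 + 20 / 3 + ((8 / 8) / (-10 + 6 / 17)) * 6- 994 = -1595704727257 / 1638005760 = -974.18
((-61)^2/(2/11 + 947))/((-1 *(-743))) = 40931/7741317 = 0.01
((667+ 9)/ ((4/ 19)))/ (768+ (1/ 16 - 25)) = 51376/ 11889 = 4.32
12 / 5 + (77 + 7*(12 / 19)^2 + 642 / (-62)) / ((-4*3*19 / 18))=-3276507 / 1063145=-3.08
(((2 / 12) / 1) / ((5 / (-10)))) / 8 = -1 / 24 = -0.04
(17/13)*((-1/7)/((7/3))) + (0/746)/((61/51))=-51/637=-0.08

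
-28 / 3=-9.33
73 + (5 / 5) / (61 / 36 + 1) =73.37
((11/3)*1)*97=1067/3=355.67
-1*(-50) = 50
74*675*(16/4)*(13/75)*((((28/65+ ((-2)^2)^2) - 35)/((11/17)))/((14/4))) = -109325232/385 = -283961.64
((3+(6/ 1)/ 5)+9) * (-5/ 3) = -22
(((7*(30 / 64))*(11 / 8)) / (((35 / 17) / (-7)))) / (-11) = 357 / 256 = 1.39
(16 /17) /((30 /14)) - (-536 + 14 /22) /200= 349619 /112200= 3.12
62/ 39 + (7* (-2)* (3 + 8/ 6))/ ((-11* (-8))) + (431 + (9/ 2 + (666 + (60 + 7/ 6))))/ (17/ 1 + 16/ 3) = 2029641/ 38324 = 52.96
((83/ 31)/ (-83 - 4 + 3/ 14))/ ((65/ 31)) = -1162/ 78975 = -0.01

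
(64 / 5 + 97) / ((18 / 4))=122 / 5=24.40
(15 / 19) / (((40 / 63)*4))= 189 / 608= 0.31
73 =73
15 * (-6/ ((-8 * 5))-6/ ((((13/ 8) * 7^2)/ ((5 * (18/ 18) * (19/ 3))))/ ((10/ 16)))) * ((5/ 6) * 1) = -85445/ 5096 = -16.77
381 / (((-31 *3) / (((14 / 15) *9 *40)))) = -42672 / 31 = -1376.52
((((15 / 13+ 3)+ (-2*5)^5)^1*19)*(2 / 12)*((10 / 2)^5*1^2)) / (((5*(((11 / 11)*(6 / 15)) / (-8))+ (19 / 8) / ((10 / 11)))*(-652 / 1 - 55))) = 3087371750000 / 5211297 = 592438.26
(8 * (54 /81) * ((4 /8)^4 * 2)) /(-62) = -1 /93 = -0.01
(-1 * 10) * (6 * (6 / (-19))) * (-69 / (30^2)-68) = -122538 / 95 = -1289.87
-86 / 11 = -7.82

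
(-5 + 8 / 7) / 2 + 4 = 2.07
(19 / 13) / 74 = 19 / 962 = 0.02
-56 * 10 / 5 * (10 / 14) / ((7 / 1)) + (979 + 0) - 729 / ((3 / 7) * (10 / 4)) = 10051 / 35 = 287.17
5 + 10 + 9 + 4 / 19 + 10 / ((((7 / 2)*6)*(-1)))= 9470 / 399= 23.73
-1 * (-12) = 12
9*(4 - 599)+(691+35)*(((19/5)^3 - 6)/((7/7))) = 3765759/125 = 30126.07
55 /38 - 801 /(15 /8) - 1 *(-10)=-78993 /190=-415.75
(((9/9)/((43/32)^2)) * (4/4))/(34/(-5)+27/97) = -496640/5848387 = -0.08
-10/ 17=-0.59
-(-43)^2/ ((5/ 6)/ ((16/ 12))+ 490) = -14792/ 3925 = -3.77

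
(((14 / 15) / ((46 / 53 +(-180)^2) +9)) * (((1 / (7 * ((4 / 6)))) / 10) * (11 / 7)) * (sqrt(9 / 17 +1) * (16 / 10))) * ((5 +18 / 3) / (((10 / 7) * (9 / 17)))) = 12826 * sqrt(442) / 9662191875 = 0.00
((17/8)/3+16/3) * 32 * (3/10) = 58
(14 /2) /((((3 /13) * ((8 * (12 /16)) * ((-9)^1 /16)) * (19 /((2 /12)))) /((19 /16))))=-91 /972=-0.09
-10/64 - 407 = -407.16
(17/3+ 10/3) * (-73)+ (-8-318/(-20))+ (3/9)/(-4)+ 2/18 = -116833/180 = -649.07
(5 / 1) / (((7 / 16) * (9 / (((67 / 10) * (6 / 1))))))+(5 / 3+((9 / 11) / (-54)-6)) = 21575 / 462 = 46.70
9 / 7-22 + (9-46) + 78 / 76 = -15079 / 266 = -56.69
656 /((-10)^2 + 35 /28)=2624 /405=6.48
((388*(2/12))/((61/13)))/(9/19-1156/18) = -0.22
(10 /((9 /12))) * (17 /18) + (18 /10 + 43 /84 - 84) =-261181 /3780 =-69.10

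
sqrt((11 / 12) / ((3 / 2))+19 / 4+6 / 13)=5* sqrt(1417) / 78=2.41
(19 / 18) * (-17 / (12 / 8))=-323 / 27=-11.96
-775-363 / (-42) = -766.36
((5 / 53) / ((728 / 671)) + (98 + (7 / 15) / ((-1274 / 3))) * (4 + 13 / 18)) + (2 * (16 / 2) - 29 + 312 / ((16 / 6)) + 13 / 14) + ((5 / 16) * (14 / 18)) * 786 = 131754097 / 173628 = 758.83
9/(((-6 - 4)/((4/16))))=-9/40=-0.22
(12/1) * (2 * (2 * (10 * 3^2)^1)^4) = 25194240000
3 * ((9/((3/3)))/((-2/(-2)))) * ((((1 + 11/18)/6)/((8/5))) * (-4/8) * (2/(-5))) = 29/32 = 0.91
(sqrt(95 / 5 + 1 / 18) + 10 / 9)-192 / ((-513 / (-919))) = -338.48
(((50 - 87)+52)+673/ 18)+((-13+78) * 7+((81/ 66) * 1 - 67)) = 43720/ 99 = 441.62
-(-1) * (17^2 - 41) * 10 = 2480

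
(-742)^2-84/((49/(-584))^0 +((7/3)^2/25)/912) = 112985473636/205249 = 550480.02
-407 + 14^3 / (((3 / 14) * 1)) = 37195 / 3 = 12398.33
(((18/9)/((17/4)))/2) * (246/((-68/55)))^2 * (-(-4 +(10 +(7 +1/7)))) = -4210400700/34391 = -122427.40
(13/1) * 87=1131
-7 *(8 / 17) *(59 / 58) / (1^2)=-1652 / 493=-3.35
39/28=1.39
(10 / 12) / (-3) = -5 / 18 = -0.28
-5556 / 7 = -793.71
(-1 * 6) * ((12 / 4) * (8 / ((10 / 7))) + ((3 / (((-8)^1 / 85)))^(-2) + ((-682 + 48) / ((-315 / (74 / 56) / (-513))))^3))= 777226993017946123937 / 51000841500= 15239493509.49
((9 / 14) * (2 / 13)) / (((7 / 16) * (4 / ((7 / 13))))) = 36 / 1183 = 0.03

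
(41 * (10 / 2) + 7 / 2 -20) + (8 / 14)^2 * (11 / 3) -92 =28723 / 294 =97.70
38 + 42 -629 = -549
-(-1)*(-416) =-416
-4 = -4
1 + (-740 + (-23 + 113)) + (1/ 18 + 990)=6139/ 18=341.06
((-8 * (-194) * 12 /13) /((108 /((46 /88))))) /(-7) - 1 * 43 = -396311 /9009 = -43.99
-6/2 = -3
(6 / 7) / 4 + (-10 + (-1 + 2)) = -123 / 14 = -8.79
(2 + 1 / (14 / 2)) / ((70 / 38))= 57 / 49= 1.16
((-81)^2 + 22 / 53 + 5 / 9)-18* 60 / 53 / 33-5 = 34401185 / 5247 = 6556.35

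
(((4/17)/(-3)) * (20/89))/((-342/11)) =440/776169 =0.00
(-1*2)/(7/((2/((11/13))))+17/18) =-234/457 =-0.51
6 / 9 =2 / 3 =0.67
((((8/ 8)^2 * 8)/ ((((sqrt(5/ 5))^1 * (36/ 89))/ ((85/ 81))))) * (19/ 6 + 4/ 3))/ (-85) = -89/ 81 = -1.10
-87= -87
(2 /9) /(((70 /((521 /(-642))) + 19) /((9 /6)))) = -521 /105123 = -0.00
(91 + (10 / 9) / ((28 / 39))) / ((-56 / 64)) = -15548 / 147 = -105.77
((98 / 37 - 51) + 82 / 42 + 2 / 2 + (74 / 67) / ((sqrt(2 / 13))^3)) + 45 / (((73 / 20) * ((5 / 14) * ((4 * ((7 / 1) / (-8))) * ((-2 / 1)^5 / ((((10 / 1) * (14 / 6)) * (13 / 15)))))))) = -2221540 / 56721 + 481 * sqrt(26) / 134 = -20.86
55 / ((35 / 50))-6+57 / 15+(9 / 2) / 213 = 76.39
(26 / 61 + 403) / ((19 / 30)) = 738270 / 1159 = 636.99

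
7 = 7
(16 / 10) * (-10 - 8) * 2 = -288 / 5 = -57.60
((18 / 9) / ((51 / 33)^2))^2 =58564 / 83521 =0.70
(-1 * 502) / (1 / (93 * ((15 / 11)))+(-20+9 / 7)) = 2451015 / 91334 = 26.84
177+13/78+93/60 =178.72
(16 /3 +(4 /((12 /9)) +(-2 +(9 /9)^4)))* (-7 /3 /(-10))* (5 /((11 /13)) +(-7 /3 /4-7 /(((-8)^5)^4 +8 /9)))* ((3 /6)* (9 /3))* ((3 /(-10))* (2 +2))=-2553087025876632285061 /155644403121924341880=-16.40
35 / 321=0.11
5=5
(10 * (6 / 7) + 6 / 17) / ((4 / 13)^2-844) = -29913 / 2828630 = -0.01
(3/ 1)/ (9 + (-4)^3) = -3/ 55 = -0.05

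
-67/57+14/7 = 47/57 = 0.82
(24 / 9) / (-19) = -8 / 57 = -0.14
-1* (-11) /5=11 /5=2.20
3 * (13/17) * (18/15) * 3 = 702/85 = 8.26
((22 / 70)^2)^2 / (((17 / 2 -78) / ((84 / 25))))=-351384 / 744953125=-0.00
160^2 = 25600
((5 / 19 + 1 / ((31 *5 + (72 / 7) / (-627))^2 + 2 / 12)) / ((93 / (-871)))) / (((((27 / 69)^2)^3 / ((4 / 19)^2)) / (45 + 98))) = -4351.92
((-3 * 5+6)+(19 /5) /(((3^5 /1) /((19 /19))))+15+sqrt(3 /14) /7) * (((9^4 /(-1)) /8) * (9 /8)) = -1776087 /320-59049 * sqrt(42) /6272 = -5611.29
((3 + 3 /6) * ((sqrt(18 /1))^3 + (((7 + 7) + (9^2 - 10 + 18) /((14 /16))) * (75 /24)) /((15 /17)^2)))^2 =2457945 * sqrt(2) /4 + 173702313 /64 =3583113.43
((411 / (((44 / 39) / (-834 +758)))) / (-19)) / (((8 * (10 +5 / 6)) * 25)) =3699 / 5500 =0.67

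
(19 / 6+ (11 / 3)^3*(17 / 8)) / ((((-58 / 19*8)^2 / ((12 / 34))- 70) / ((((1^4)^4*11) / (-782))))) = -92567981 / 98768814624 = -0.00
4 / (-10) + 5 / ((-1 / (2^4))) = -402 / 5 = -80.40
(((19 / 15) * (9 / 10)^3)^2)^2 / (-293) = -0.00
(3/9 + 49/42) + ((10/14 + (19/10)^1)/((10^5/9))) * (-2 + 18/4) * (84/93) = 4651647/3100000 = 1.50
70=70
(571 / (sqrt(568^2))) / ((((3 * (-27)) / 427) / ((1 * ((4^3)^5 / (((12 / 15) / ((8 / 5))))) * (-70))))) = 4581438930288640 / 5751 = 796633442929.69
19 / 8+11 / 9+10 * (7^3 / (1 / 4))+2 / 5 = 4940639 / 360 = 13724.00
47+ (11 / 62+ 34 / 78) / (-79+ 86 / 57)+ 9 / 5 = 868524003 / 17800510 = 48.79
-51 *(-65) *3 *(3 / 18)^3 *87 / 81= 32045 / 648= 49.45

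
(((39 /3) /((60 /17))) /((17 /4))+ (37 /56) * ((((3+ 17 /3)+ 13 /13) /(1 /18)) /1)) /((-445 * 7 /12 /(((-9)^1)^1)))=437841 /109025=4.02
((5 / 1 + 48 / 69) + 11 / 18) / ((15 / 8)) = 10444 / 3105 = 3.36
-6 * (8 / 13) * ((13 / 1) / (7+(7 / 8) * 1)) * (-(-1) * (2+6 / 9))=-1024 / 63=-16.25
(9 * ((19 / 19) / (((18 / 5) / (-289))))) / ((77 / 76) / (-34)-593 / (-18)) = -16802460 / 765463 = -21.95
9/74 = 0.12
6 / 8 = 0.75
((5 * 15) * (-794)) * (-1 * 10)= 595500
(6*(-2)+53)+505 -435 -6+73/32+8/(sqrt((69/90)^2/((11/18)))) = 40*sqrt(22)/23+3433/32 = 115.44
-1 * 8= -8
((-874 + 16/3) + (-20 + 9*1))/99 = -2639/297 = -8.89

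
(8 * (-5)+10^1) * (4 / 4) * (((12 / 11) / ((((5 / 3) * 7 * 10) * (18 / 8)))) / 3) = -16 / 385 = -0.04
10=10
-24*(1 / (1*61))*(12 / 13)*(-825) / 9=26400 / 793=33.29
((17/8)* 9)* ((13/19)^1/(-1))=-1989/152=-13.09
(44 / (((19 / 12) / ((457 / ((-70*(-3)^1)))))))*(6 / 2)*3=544.28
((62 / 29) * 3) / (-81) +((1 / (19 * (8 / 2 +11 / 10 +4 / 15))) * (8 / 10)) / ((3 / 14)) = -14566 / 342171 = -0.04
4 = 4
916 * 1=916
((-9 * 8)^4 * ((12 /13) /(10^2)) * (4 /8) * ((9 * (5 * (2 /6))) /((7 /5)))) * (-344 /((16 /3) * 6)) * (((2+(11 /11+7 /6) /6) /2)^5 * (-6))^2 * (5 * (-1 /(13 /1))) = 4232799693325537109375 /4069346770944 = 1040166869.91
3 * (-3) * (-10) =90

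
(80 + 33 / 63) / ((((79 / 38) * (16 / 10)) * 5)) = 32129 / 6636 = 4.84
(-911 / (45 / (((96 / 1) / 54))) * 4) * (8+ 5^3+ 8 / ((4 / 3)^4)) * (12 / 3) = -31608056 / 405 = -78044.58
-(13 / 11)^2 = -169 / 121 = -1.40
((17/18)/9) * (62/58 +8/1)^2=1175873/136242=8.63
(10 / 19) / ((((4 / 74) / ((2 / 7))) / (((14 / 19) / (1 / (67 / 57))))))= 2.41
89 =89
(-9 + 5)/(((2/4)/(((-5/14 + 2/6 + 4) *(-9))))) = 2004/7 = 286.29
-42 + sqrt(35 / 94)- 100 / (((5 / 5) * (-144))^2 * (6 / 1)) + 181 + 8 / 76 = sqrt(3290) / 94 + 82207397 / 590976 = 139.71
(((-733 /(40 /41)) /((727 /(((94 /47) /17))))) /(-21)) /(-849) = -30053 /4406972220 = -0.00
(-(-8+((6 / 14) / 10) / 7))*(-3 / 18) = -3917 / 2940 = -1.33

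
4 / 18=2 / 9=0.22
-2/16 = -1/8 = -0.12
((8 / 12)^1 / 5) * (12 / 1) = 8 / 5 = 1.60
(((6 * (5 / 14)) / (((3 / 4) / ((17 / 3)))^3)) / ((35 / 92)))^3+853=24207153395604926822263 / 1688134559643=14339587598.23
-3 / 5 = -0.60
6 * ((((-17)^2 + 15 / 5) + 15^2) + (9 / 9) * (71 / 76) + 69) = 133821 / 38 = 3521.61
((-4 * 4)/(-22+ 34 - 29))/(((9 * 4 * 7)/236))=944/1071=0.88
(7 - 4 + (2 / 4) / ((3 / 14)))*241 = 3856 / 3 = 1285.33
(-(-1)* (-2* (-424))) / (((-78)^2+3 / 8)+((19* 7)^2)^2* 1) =6784 / 2503254443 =0.00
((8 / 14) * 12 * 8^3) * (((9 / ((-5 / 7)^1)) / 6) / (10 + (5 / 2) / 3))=-221184 / 325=-680.57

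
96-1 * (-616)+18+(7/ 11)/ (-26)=208773/ 286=729.98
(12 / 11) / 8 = 3 / 22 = 0.14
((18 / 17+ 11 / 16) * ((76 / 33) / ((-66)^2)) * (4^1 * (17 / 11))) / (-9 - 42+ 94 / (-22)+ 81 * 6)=9025 / 681078024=0.00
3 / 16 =0.19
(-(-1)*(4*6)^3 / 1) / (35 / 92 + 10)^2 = 117006336 / 912025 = 128.29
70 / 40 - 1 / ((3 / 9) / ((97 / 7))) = -1115 / 28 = -39.82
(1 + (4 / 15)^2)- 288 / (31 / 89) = -5759729 / 6975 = -825.77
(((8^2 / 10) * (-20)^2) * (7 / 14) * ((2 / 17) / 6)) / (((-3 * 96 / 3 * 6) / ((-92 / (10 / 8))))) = 1472 / 459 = 3.21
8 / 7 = 1.14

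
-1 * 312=-312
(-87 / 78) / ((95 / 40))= -116 / 247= -0.47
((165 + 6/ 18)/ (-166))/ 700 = -62/ 43575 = -0.00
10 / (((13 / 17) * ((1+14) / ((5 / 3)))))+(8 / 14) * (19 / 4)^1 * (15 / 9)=4895 / 819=5.98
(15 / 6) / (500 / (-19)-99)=-95 / 4762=-0.02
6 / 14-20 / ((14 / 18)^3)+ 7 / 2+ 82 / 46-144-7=-187.80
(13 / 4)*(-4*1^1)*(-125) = 1625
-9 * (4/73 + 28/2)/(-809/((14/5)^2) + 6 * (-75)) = 1809864/7915025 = 0.23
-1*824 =-824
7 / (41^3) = 7 / 68921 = 0.00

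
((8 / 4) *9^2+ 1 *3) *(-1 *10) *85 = -140250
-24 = -24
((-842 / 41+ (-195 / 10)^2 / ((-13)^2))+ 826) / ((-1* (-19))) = 42.51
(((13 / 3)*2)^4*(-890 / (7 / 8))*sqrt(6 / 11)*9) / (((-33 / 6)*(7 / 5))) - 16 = -16+32536691200*sqrt(66) / 53361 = 4953589.23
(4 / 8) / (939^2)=1 / 1763442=0.00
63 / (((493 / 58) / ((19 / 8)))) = 1197 / 68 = 17.60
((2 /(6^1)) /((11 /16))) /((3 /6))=32 /33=0.97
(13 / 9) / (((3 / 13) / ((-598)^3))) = -36140175448 / 27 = -1338525016.59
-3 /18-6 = -37 /6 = -6.17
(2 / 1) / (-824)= -1 / 412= -0.00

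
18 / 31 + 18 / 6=111 / 31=3.58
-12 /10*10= -12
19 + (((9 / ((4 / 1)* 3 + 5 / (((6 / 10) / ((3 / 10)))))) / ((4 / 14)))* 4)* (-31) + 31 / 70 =-507371 / 2030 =-249.94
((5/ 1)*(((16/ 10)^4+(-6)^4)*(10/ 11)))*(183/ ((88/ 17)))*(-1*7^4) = -1520224756764/ 3025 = -502553638.60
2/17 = 0.12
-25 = -25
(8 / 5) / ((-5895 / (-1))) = 0.00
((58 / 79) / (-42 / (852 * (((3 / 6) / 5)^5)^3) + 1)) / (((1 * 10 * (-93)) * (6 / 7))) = 14413 / 771434999999984350890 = 0.00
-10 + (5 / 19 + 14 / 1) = 81 / 19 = 4.26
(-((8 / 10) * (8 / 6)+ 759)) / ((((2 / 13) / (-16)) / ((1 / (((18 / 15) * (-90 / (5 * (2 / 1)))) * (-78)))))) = 22802 / 243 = 93.84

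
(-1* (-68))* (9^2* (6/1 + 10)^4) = 360972288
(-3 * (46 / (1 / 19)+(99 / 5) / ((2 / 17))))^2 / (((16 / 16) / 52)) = 508430187.72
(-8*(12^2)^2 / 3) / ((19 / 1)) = -55296 / 19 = -2910.32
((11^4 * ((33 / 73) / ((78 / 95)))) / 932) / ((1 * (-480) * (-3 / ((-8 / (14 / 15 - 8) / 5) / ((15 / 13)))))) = 3059969 / 2596253760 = 0.00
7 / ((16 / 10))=35 / 8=4.38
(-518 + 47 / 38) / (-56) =19637 / 2128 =9.23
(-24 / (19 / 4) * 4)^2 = 147456 / 361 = 408.47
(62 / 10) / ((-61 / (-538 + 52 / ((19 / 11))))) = 59830 / 1159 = 51.62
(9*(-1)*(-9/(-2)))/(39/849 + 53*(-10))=22923/299954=0.08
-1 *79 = -79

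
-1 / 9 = -0.11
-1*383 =-383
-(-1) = 1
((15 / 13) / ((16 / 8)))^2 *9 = 2025 / 676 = 3.00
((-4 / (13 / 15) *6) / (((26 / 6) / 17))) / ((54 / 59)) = -20060 / 169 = -118.70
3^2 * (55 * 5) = 2475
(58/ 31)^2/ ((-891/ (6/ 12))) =-1682/ 856251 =-0.00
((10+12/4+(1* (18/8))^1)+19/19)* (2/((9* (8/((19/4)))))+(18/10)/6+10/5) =22763/576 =39.52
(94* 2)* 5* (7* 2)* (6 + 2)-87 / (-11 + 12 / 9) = 105289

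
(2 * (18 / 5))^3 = 46656 / 125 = 373.25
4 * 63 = 252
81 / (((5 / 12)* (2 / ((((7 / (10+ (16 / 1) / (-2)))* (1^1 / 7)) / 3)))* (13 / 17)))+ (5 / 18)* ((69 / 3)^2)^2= 90973111 / 1170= 77754.80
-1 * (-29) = 29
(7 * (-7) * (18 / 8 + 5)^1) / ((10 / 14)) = -9947 / 20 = -497.35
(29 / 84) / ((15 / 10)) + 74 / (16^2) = 4187 / 8064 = 0.52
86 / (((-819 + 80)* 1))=-86 / 739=-0.12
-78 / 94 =-39 / 47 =-0.83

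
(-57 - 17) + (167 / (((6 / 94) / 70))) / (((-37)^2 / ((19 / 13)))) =6488236 / 53391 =121.52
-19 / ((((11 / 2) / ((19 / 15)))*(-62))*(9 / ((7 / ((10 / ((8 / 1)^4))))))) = 5175296 / 230175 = 22.48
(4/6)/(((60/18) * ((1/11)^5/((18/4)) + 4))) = 1449459/28989190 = 0.05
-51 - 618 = -669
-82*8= -656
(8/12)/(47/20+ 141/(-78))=520/423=1.23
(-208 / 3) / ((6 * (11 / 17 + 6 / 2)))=-884 / 279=-3.17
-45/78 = -15/26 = -0.58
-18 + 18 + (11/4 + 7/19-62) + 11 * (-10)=-12835/76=-168.88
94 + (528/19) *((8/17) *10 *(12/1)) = 537242/323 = 1663.29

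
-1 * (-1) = 1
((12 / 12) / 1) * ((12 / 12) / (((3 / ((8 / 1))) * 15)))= 8 / 45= 0.18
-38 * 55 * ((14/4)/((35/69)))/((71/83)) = -1196943/71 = -16858.35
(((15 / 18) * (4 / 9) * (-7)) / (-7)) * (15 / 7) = 50 / 63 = 0.79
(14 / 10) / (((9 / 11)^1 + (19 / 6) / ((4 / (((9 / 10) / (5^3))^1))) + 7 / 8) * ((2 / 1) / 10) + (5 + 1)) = 770000 / 3486877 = 0.22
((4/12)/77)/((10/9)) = 3/770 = 0.00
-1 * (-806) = 806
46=46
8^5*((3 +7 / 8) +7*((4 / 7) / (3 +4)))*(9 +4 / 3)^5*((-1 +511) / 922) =827304592609280 / 87129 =9495169147.00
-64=-64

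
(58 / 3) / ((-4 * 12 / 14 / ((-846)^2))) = -4035843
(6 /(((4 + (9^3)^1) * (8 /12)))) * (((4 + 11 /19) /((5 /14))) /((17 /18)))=197316 /1183795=0.17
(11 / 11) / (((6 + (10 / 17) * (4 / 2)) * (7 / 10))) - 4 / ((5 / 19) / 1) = -15.00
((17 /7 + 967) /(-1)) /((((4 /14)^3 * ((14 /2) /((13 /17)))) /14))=-2161341 /34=-63568.85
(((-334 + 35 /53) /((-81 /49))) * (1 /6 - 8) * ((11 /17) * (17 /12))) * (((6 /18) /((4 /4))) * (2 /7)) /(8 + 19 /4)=-10.82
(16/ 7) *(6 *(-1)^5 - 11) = -272/ 7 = -38.86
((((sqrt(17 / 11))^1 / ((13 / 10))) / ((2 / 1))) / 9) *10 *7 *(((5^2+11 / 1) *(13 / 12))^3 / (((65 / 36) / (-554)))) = -54447120 *sqrt(187) / 11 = -67686651.63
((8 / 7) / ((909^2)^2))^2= 64 / 22840580940174035976872529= 0.00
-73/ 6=-12.17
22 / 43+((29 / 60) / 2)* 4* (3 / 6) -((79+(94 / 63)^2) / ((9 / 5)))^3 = -3601938758849838390271 / 39198484474910460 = -91889.75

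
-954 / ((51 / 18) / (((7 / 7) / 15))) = -1908 / 85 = -22.45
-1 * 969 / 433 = -969 / 433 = -2.24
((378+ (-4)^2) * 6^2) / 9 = 1576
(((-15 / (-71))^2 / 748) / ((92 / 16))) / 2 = 225 / 43362682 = 0.00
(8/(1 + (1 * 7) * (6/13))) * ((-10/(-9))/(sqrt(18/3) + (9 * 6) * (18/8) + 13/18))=10400/604757-936 * sqrt(6)/6652327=0.02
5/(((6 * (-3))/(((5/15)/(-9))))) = 5/486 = 0.01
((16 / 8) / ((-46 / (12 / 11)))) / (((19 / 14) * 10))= -84 / 24035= -0.00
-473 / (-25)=473 / 25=18.92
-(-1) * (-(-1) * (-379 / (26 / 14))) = -2653 / 13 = -204.08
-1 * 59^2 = -3481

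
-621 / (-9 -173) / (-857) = -621 / 155974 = -0.00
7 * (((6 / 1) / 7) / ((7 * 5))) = 6 / 35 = 0.17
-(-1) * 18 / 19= 18 / 19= 0.95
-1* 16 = -16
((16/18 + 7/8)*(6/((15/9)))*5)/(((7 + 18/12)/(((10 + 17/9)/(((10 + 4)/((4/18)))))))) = 13589/19278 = 0.70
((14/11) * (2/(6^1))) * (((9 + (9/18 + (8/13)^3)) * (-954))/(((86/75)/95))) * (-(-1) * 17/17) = -326360.52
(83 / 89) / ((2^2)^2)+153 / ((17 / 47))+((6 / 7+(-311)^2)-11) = 968230869 / 9968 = 97133.92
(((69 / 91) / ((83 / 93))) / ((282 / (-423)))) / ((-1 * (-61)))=-19251 / 921466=-0.02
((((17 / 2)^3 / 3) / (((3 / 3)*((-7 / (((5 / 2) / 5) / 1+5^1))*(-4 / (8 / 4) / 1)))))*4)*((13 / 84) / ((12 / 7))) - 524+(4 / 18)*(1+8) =-11925665 / 24192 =-492.96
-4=-4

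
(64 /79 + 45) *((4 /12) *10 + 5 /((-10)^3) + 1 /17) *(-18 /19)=-375098493 /2551700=-147.00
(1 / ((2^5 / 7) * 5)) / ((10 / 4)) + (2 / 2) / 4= 107 / 400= 0.27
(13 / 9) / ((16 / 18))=13 / 8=1.62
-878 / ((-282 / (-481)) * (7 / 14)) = -2995.16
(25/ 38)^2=625/ 1444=0.43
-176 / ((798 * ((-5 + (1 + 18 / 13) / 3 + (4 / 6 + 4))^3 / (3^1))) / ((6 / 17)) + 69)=-386672 / 314385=-1.23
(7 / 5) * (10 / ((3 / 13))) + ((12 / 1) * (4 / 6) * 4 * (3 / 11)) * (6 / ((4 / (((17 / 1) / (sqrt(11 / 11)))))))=9346 / 33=283.21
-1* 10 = -10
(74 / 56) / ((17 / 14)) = 37 / 34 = 1.09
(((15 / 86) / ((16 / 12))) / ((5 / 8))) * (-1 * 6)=-1.26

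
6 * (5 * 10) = 300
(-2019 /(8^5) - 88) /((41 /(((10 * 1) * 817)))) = -11787688255 /671744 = -17547.89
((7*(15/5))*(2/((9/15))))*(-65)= -4550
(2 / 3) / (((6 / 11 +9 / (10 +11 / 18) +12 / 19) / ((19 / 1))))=758461 / 121266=6.25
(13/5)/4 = 0.65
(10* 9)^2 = 8100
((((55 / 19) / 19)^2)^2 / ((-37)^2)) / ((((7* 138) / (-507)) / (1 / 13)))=-118958125 / 7486660292607538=-0.00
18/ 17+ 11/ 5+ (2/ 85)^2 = 23549/ 7225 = 3.26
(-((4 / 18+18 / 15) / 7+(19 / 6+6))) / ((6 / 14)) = -5903 / 270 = -21.86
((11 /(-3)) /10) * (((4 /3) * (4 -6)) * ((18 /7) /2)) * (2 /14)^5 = 44 /588245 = 0.00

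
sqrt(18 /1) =3 * sqrt(2) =4.24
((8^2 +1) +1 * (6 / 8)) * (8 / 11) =526 / 11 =47.82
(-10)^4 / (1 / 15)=150000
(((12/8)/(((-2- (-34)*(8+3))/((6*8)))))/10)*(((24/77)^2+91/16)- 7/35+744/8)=140282013/73519600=1.91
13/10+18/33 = 203/110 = 1.85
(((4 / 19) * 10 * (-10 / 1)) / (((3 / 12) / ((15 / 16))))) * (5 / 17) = -7500 / 323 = -23.22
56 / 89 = 0.63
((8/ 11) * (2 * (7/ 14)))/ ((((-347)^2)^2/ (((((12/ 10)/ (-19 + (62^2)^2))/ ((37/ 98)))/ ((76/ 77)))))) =2744/ 251008352585473776885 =0.00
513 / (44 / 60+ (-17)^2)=1.77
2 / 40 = 1 / 20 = 0.05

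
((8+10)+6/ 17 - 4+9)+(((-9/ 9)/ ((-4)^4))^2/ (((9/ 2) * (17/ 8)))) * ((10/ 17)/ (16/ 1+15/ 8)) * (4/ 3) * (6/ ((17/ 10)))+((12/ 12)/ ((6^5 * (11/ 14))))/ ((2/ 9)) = 23.35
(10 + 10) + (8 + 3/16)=451/16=28.19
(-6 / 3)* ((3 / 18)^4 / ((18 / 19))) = -0.00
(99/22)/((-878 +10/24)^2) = 0.00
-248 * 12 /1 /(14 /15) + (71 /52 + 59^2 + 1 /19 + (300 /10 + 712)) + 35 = 7405975 /6916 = 1070.85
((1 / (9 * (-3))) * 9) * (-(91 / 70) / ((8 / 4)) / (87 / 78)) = 169 / 870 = 0.19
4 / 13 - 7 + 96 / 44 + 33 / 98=-58491 / 14014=-4.17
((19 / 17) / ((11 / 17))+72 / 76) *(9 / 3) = 8.02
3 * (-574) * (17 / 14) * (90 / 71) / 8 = -94095 / 284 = -331.32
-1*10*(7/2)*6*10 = -2100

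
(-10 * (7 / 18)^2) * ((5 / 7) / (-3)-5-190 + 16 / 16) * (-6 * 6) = -285530 / 27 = -10575.19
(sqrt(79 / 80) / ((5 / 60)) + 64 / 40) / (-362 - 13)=-sqrt(395) / 625 - 8 / 1875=-0.04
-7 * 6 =-42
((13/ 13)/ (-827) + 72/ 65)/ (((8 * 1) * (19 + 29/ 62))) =1843849/ 259529140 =0.01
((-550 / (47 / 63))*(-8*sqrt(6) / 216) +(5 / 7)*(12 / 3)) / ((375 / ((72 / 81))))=32 / 4725 +1232*sqrt(6) / 19035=0.17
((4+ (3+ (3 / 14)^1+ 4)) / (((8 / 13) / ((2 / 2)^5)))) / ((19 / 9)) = 18369 / 2128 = 8.63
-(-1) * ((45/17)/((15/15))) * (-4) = -180/17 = -10.59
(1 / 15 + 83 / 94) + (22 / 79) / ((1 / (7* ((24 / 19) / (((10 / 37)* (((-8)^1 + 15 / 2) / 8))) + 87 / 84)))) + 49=-1256491 / 13395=-93.80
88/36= 2.44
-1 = -1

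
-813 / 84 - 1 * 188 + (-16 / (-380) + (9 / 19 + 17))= -479233 / 2660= -180.16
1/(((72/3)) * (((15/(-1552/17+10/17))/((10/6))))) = -257/612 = -0.42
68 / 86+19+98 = 5065 / 43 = 117.79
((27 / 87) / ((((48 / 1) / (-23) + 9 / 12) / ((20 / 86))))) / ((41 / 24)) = -66240 / 2096207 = -0.03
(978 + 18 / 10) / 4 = 4899 / 20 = 244.95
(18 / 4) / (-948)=-3 / 632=-0.00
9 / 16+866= 13865 / 16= 866.56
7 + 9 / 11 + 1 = 97 / 11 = 8.82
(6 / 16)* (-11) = -33 / 8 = -4.12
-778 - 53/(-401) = -311925/401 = -777.87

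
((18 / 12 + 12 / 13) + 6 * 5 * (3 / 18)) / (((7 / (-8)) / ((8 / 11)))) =-6176 / 1001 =-6.17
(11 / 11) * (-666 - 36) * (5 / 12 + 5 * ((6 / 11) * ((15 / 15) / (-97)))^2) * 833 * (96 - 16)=-22200075916200 / 1138489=-19499596.32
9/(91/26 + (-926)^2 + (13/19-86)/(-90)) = 7695/733145783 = 0.00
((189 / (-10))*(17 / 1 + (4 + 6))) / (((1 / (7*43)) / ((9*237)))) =-3276294399 / 10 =-327629439.90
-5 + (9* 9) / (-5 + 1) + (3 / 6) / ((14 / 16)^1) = -691 / 28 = -24.68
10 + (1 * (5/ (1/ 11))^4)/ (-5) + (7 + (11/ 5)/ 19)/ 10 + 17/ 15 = -1830113.16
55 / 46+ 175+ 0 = 8105 / 46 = 176.20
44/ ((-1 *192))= -11/ 48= -0.23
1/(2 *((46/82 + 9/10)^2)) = 84050/358801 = 0.23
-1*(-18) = 18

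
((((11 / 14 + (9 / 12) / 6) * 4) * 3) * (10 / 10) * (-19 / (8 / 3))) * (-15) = 130815 / 112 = 1167.99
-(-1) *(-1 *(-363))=363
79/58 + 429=24961/58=430.36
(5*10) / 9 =50 / 9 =5.56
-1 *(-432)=432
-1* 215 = -215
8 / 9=0.89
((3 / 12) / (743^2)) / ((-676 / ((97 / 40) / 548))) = -97 / 32720871672320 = -0.00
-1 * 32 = -32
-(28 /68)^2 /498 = -49 /143922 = -0.00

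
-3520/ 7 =-502.86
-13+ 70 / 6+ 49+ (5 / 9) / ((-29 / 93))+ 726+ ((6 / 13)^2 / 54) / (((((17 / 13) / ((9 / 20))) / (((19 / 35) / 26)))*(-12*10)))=5402136374347 / 6998628000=771.89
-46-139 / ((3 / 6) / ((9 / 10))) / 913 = -211241 / 4565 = -46.27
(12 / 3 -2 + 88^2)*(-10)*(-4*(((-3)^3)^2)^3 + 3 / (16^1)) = 480153457188945 / 4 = 120038364297236.25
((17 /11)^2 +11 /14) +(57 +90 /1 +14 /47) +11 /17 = 204540575 /1353506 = 151.12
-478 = -478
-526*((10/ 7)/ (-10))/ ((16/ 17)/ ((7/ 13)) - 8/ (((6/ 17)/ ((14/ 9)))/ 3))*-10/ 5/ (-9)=-4471/ 27854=-0.16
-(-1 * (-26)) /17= -26 /17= -1.53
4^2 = 16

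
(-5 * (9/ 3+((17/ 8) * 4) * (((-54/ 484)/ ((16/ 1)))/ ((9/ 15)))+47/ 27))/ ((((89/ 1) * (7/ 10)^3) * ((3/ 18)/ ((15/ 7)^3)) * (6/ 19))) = -1440700234375/ 10135696648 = -142.14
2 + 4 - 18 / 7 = 24 / 7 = 3.43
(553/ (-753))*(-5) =2765/ 753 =3.67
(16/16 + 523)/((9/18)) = 1048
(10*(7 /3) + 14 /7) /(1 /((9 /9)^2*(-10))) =-760 /3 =-253.33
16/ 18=8/ 9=0.89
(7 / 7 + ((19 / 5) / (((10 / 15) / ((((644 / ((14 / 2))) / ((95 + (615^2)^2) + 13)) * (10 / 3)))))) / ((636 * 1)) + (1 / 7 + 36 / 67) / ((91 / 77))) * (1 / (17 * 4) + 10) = 3815247135421421209 / 241800997684372308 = 15.78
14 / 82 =7 / 41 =0.17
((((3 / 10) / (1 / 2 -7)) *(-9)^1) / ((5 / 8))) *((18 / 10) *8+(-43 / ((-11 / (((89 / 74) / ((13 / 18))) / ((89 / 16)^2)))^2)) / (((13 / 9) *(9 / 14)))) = 44828241329658816 / 4684381465746125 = 9.57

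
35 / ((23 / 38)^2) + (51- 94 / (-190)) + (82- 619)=-19597767 / 50255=-389.97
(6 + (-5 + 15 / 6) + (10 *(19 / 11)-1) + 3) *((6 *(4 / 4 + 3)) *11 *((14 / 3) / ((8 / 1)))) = 3507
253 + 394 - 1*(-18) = 665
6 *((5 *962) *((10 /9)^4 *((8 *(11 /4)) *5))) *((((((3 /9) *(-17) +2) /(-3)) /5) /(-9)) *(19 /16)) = -27645475000 /177147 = -156059.52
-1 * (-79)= 79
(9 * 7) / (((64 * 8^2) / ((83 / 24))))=1743 / 32768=0.05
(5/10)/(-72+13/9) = -9/1270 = -0.01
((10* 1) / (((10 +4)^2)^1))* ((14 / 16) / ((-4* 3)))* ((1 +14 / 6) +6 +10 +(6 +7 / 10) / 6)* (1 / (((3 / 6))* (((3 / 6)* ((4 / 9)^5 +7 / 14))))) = -8050347 / 13685728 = -0.59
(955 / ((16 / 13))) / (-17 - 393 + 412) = 387.97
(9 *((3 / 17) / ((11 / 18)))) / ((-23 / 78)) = -37908 / 4301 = -8.81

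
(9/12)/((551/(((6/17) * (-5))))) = -45/18734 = -0.00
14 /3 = 4.67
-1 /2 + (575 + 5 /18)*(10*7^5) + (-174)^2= 96717211.61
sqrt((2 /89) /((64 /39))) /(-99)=-sqrt(6942) /70488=-0.00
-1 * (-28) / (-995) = -28 / 995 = -0.03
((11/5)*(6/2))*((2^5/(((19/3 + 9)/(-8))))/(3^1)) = -4224/115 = -36.73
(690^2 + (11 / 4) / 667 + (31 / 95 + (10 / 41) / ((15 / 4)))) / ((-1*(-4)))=14842705967299 / 124702320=119025.10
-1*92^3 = -778688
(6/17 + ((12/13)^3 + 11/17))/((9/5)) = 19625/19773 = 0.99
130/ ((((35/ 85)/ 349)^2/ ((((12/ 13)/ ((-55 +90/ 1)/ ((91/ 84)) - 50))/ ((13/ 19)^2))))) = -152488518348/ 14651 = -10408062.14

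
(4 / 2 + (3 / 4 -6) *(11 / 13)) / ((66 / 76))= -2413 / 858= -2.81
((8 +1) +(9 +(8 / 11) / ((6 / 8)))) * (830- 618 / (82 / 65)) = 8729570 / 1353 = 6452.01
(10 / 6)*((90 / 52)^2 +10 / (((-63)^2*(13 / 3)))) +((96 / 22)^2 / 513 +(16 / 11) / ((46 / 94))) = 1135399304491 / 141871317588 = 8.00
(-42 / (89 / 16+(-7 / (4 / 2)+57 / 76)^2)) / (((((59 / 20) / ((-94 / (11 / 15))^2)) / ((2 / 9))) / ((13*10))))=-514886.68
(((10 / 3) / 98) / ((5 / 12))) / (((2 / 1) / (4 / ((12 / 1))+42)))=254 / 147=1.73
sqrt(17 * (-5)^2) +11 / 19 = 21.19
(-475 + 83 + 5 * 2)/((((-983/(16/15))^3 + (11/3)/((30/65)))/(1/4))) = 3520512/28852060599761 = 0.00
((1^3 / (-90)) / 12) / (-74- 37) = 1 / 119880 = 0.00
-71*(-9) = 639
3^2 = 9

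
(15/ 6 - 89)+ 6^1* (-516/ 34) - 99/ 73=-444067/ 2482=-178.91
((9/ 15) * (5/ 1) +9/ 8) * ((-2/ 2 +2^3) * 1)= 231/ 8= 28.88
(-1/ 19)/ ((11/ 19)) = -1/ 11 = -0.09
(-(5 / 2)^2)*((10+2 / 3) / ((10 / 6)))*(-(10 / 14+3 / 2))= 620 / 7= 88.57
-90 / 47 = -1.91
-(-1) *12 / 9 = 4 / 3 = 1.33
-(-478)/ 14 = 239/ 7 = 34.14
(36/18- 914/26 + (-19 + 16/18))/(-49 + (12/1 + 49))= -2999/702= -4.27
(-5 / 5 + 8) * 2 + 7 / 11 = 161 / 11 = 14.64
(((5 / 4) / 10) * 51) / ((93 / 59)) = 1003 / 248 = 4.04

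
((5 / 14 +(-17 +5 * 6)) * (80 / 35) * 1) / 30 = 748 / 735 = 1.02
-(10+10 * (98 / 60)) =-79 / 3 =-26.33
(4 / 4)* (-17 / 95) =-17 / 95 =-0.18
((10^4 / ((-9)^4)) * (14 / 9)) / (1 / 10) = 1400000 / 59049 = 23.71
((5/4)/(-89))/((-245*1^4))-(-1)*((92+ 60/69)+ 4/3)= 113386069/1203636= 94.20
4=4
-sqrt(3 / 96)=-sqrt(2) / 8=-0.18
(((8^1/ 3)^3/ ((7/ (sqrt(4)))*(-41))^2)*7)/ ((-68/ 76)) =-38912/ 5401053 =-0.01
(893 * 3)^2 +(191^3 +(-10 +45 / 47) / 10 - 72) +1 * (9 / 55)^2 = 4022085004489 / 284350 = 14144839.12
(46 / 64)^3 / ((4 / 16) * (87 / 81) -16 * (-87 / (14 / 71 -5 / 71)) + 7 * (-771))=328509 / 4940898304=0.00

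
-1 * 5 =-5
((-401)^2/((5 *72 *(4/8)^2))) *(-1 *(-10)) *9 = 160801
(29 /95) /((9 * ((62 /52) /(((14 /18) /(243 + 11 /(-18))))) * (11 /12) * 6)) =21112 /1272054465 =0.00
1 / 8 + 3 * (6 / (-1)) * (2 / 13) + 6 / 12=-223 / 104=-2.14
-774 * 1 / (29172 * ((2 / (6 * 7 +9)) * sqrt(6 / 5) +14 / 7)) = -32895 / 2478476 +129 * sqrt(30) / 2478476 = -0.01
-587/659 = -0.89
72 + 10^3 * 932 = 932072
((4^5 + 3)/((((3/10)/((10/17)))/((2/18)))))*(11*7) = 7907900/459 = 17228.54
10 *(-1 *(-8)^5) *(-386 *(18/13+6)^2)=-1165680967680/169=-6897520518.82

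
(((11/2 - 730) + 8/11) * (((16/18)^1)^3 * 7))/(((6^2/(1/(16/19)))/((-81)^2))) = -8471036/11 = -770094.18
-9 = -9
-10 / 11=-0.91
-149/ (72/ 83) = -12367/ 72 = -171.76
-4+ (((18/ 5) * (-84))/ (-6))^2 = 63404/ 25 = 2536.16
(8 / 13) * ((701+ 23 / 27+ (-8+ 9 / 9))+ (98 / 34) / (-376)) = 119918989 / 280449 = 427.60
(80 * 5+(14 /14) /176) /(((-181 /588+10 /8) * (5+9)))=1478421 /48752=30.33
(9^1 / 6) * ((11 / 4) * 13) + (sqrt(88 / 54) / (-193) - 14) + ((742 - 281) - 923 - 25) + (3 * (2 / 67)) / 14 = -1678527 / 3752 - 2 * sqrt(33) / 1737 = -447.38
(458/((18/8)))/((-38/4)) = -3664/171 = -21.43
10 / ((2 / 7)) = 35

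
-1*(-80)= 80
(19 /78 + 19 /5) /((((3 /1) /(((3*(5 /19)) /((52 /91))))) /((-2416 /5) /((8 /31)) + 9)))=-5413177 /1560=-3469.99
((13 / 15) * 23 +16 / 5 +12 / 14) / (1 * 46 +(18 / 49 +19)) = 0.37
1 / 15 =0.07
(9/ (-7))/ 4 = -9/ 28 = -0.32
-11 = -11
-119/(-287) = 17/41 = 0.41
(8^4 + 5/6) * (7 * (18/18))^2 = 1204469/6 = 200744.83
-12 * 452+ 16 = -5408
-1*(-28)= 28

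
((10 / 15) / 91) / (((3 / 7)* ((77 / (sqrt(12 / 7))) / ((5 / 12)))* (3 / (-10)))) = -0.00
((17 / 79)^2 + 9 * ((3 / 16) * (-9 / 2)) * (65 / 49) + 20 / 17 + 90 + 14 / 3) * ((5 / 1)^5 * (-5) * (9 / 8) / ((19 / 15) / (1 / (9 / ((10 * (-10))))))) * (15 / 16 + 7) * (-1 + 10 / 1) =95612675427720703125 / 101146938368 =945284918.86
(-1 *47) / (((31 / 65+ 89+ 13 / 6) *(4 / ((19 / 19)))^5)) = -9165 / 18299392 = -0.00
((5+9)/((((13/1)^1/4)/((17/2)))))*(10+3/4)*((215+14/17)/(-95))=-1104369/1235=-894.23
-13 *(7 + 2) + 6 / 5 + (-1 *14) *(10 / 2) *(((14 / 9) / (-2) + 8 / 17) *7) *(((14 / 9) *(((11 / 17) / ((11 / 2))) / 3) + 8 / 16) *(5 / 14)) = -60143491 / 702270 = -85.64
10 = 10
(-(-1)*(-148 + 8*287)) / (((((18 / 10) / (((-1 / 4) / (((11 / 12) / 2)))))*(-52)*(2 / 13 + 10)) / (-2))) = -895 / 363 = -2.47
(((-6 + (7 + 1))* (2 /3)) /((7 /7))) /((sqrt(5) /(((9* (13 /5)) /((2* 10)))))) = 39* sqrt(5) /125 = 0.70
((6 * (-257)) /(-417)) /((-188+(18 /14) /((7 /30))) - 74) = -12593 /873476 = -0.01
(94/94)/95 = 1/95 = 0.01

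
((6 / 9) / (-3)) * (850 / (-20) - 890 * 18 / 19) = 33655 / 171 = 196.81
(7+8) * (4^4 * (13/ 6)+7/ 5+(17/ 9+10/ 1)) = 25558/ 3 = 8519.33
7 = 7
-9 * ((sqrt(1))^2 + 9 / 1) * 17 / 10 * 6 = -918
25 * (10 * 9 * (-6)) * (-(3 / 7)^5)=3280500 / 16807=195.19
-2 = -2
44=44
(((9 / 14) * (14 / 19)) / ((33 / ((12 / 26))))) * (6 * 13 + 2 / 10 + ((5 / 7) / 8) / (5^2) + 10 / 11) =0.52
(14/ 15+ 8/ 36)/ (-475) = -52/ 21375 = -0.00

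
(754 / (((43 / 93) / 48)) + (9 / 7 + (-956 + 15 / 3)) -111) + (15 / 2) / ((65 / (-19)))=604267485 / 7826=77212.81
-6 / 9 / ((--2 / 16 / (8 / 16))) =-2.67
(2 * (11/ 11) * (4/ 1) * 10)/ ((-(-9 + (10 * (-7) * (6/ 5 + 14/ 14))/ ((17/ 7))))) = 1360/ 1231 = 1.10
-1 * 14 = -14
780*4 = 3120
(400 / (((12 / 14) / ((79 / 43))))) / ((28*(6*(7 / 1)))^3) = 1975 / 3746481984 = 0.00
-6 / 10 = -3 / 5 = -0.60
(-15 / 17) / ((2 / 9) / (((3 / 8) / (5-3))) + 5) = -405 / 2839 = -0.14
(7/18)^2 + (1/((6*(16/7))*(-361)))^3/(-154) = 415461046010003/2747130181779456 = 0.15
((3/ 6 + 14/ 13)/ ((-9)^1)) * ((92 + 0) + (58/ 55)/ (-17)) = -587407/ 36465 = -16.11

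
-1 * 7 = -7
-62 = -62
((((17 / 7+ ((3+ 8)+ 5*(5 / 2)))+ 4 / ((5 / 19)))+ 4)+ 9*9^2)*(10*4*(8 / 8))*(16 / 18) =27524.57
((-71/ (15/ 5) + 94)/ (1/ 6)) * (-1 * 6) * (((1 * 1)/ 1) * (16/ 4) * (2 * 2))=-40512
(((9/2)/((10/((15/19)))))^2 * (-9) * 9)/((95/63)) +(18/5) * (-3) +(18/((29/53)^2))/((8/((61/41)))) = -121061892123/18920414320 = -6.40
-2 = -2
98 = 98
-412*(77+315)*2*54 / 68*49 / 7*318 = -9706713408 / 17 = -570983141.65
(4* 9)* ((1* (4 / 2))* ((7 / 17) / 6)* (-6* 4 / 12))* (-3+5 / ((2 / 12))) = -4536 / 17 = -266.82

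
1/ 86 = 0.01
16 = 16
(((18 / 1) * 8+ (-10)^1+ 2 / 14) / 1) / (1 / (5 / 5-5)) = -3756 / 7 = -536.57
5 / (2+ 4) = 5 / 6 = 0.83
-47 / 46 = -1.02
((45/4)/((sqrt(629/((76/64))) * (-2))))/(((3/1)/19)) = -285 * sqrt(11951)/20128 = -1.55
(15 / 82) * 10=75 / 41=1.83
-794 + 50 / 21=-16624 / 21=-791.62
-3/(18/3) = -1/2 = -0.50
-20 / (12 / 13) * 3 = -65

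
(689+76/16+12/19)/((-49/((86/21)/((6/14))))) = -15437/114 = -135.41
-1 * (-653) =653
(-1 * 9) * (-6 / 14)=27 / 7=3.86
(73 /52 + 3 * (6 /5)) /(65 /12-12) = -3903 /5135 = -0.76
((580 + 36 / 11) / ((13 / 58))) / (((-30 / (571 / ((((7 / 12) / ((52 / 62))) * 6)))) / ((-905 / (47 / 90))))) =2307588055680 / 112189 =20568755.01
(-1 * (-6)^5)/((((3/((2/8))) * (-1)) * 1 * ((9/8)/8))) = -4608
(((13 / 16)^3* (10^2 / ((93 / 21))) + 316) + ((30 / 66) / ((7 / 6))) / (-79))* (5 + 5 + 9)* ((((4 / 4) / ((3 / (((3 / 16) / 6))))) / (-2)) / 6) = -1203783280003 / 222449762304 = -5.41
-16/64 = -1/4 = -0.25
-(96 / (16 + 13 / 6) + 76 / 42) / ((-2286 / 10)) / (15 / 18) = 32476 / 872109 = 0.04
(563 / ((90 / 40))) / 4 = 563 / 9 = 62.56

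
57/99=19/33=0.58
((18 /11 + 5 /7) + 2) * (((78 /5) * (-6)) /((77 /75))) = -2351700 /5929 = -396.64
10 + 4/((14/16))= 102/7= 14.57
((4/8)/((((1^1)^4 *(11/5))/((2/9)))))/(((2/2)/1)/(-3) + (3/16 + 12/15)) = 400/5181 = 0.08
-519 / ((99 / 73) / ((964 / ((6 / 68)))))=-413928104 / 99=-4181091.96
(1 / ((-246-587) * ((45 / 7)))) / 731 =-1 / 3914505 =-0.00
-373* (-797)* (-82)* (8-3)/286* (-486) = 29618106030/143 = 207119622.59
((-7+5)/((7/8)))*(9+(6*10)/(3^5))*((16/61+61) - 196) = 14070928/4941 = 2847.79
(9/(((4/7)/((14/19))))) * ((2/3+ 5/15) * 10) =116.05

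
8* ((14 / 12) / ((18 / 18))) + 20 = 88 / 3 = 29.33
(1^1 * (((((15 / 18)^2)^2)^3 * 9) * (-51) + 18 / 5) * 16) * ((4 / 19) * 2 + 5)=-1987978784803 / 478690560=-4152.95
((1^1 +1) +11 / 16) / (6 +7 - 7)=43 / 96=0.45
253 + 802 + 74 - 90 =1039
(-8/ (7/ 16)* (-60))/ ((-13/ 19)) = -145920/ 91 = -1603.52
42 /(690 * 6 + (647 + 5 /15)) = 63 /7181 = 0.01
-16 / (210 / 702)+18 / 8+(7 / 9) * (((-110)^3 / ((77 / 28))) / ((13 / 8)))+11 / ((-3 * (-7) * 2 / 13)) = -3795343471 / 16380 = -231705.95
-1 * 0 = 0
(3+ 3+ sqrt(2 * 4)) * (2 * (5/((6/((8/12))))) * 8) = 160 * sqrt(2)/9+ 160/3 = 78.47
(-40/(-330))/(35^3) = 4/1414875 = 0.00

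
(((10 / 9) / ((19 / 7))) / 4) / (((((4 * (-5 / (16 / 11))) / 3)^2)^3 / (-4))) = -4644864 / 105186434375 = -0.00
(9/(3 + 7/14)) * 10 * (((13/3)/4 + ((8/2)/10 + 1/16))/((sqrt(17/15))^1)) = 159 * sqrt(255)/68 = 37.34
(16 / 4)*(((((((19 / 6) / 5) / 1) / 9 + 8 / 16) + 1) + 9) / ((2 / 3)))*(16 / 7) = 45664 / 315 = 144.97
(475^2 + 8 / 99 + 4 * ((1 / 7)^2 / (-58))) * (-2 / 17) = -63481421090 / 2391543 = -26544.13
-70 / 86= -35 / 43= -0.81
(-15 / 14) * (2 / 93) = -5 / 217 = -0.02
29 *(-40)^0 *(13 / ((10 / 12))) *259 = 585858 / 5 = 117171.60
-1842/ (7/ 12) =-22104/ 7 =-3157.71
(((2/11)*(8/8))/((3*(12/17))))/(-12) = -17/2376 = -0.01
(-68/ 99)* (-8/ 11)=544/ 1089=0.50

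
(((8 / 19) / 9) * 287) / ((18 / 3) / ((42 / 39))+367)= 2009 / 55746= 0.04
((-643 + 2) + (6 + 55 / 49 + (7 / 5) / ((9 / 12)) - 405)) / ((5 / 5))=-762203 / 735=-1037.01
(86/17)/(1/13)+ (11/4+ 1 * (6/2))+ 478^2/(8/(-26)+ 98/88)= 8889355507/31348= 283570.10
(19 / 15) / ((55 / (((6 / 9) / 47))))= 38 / 116325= 0.00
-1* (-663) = 663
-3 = -3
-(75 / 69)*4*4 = -400 / 23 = -17.39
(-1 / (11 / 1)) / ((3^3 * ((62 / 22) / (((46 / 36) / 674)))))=-23 / 10154484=-0.00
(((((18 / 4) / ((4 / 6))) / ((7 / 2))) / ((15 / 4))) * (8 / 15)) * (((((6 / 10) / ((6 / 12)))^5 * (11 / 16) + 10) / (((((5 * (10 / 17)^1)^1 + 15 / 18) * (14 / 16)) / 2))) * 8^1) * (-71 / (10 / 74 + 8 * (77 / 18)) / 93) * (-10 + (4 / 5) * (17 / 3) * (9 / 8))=759432830976 / 448228515625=1.69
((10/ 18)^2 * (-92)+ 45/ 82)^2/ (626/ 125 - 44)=-19.89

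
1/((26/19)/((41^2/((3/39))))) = 31939/2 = 15969.50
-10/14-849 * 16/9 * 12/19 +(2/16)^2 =-8120123/8512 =-953.96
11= 11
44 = 44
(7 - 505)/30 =-83/5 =-16.60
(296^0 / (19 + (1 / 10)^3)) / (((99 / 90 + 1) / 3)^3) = 1000000 / 6517343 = 0.15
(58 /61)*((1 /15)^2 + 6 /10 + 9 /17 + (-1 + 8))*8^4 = 7391215616 /233325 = 31677.77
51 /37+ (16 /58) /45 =66851 /48285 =1.38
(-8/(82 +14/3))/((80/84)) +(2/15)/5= -137/1950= -0.07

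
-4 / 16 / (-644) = 1 / 2576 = 0.00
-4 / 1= -4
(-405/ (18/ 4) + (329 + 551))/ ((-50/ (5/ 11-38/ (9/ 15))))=32785/ 33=993.48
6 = 6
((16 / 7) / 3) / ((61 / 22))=352 / 1281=0.27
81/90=9/10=0.90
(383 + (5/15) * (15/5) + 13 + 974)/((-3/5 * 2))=-2285/2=-1142.50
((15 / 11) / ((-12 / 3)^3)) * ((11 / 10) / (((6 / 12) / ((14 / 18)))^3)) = -343 / 3888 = -0.09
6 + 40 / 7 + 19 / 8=789 / 56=14.09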